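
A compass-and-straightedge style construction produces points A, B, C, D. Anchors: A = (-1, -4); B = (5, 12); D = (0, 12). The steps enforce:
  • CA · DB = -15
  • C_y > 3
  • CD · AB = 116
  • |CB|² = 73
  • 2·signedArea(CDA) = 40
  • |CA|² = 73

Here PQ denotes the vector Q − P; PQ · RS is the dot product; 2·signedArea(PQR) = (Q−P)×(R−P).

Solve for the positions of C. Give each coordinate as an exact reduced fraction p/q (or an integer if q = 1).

1. C_x = 2  [2·signedArea(CDA) = 40 ∩ CD · AB = 116]
2. C_y = 4  [2·signedArea(CDA) = 40 ∩ CD · AB = 116]
   → C = (2, 4)

C = (2, 4)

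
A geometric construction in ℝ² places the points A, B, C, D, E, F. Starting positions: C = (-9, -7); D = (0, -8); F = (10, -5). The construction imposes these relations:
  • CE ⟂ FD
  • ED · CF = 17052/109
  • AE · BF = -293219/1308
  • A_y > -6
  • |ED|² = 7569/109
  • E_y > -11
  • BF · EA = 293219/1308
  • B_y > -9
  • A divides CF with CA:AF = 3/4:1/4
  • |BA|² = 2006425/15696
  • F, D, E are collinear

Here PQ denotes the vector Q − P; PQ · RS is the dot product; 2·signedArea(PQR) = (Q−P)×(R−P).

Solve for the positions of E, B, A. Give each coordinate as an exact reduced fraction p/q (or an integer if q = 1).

1. E_x = -870/109  [F, D, E are collinear ∩ CE ⟂ FD]
2. E_y = -1133/109  [F, D, E are collinear ∩ CE ⟂ FD]
   → E = (-870/109, -1133/109)
3. A_x = 21/4  [A divides CF with CA:AF = 3/4:1/4]
4. A_y = -11/2  [A divides CF with CA:AF = 3/4:1/4]
   → A = (21/4, -11/2)
5. B_x = -617/109  [line -5769/436·x + -1067/218·y + -152159/1308 = 0 ∩ |BA|² = 2006425/15696]
6. B_y = -2768/327  [line -5769/436·x + -1067/218·y + -152159/1308 = 0 ∩ |BA|² = 2006425/15696]
   → B = (-617/109, -2768/327)

A = (21/4, -11/2)
B = (-617/109, -2768/327)
E = (-870/109, -1133/109)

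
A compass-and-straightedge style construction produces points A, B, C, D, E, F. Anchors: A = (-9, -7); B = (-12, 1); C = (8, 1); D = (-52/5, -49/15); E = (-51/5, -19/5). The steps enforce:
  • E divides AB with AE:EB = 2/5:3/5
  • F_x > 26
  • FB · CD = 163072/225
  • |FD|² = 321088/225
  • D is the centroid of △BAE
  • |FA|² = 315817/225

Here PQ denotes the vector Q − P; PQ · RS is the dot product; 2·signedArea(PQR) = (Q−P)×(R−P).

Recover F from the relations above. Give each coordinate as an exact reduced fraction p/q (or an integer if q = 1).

F = (132/5, 79/15)

1. F_x = 132/5  [line 92/5·x + 64/15·y + -114352/225 = 0 ∩ |FD|² = 321088/225]
2. F_y = 79/15  [line 92/5·x + 64/15·y + -114352/225 = 0 ∩ |FD|² = 321088/225]
   → F = (132/5, 79/15)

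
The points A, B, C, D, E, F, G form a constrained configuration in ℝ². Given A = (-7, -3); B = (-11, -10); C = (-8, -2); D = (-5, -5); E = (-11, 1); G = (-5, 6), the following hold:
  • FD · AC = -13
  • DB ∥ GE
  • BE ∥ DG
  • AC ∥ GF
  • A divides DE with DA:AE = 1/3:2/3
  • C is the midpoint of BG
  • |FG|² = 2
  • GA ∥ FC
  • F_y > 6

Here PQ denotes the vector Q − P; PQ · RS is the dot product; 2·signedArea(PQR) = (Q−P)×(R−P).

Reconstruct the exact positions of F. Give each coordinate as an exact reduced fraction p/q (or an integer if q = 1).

F = (-6, 7)

1. F_x = -6  [GA ∥ FC ∩ AC ∥ GF]
2. F_y = 7  [GA ∥ FC ∩ AC ∥ GF]
   → F = (-6, 7)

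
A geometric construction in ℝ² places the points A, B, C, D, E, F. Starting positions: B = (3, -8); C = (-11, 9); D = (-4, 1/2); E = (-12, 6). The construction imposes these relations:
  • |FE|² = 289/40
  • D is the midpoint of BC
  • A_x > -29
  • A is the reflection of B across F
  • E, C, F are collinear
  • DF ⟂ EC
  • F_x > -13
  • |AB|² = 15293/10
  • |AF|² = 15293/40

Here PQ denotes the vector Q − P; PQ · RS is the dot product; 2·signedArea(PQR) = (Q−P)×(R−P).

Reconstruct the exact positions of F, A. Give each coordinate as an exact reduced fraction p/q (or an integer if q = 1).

1. F_x = -257/20  [E, C, F are collinear ∩ DF ⟂ EC]
2. F_y = 69/20  [E, C, F are collinear ∩ DF ⟂ EC]
   → F = (-257/20, 69/20)
3. A_x = -287/10  [A is the reflection of B across F]
4. A_y = 149/10  [A is the reflection of B across F]
   → A = (-287/10, 149/10)

A = (-287/10, 149/10)
F = (-257/20, 69/20)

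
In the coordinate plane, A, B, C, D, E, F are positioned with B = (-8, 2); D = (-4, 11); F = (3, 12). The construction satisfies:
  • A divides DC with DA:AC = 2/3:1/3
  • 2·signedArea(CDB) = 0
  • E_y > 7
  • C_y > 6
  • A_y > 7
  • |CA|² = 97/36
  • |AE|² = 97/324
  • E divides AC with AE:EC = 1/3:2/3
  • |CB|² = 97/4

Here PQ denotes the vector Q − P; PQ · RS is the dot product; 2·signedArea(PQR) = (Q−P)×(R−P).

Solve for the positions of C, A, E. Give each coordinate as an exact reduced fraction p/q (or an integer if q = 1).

1. C_x = -6  [line 9·x + -4·y + 80 = 0 ∩ |CB|² = 97/4]
2. C_y = 13/2  [line 9·x + -4·y + 80 = 0 ∩ |CB|² = 97/4]
   → C = (-6, 13/2)
3. A_x = -16/3  [A divides DC with DA:AC = 2/3:1/3]
4. A_y = 8  [A divides DC with DA:AC = 2/3:1/3]
   → A = (-16/3, 8)
5. E_x = -50/9  [E divides AC with AE:EC = 1/3:2/3]
6. E_y = 15/2  [E divides AC with AE:EC = 1/3:2/3]
   → E = (-50/9, 15/2)

A = (-16/3, 8)
C = (-6, 13/2)
E = (-50/9, 15/2)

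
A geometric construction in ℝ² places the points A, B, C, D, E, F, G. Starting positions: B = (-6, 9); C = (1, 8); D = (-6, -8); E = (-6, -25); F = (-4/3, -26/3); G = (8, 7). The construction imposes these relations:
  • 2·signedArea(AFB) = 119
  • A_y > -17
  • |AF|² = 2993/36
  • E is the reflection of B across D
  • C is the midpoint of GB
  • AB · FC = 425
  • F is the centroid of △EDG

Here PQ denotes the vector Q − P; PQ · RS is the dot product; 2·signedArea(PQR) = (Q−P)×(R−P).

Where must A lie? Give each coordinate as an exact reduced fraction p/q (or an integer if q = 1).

1. A_x = -6  [AB · FC = 425 ∩ 2·signedArea(AFB) = 119]
2. A_y = -33/2  [AB · FC = 425 ∩ 2·signedArea(AFB) = 119]
   → A = (-6, -33/2)

A = (-6, -33/2)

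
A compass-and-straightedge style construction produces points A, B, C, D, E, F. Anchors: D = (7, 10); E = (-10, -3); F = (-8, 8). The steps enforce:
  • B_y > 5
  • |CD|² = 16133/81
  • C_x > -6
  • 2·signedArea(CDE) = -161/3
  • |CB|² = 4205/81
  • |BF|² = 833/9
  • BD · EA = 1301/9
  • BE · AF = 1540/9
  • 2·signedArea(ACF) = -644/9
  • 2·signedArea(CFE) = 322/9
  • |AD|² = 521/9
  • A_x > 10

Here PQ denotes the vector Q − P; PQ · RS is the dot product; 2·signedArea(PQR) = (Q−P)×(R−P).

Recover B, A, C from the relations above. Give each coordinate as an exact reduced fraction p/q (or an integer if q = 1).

1. C_x = -50/9  [2·signedArea(CFE) = 322/9 ∩ 2·signedArea(CDE) = -161/3]
2. C_y = 32/9  [2·signedArea(CFE) = 322/9 ∩ 2·signedArea(CDE) = -161/3]
   → C = (-50/9, 32/9)
3. A_x = 32/3  [line -40/9·x + -22/9·y + 500/9 = 0 ∩ |AD|² = 521/9]
4. A_y = 10/3  [line -40/9·x + -22/9·y + 500/9 = 0 ∩ |AD|² = 521/9]
   → A = (32/3, 10/3)
5. B_x = 4/3  [BD · EA = 1301/9 ∩ BE · AF = 1540/9]
6. B_y = 17/3  [BD · EA = 1301/9 ∩ BE · AF = 1540/9]
   → B = (4/3, 17/3)

A = (32/3, 10/3)
B = (4/3, 17/3)
C = (-50/9, 32/9)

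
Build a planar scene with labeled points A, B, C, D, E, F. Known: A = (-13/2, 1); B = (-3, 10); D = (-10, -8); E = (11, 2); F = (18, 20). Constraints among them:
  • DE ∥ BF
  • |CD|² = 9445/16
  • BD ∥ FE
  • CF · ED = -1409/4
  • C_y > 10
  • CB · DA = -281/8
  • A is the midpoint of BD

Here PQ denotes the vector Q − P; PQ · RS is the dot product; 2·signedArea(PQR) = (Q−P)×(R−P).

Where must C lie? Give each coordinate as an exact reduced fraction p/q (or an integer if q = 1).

1. C_x = 23/4  [CF · ED = -1409/4 ∩ CB · DA = -281/8]
2. C_y = 21/2  [CF · ED = -1409/4 ∩ CB · DA = -281/8]
   → C = (23/4, 21/2)

C = (23/4, 21/2)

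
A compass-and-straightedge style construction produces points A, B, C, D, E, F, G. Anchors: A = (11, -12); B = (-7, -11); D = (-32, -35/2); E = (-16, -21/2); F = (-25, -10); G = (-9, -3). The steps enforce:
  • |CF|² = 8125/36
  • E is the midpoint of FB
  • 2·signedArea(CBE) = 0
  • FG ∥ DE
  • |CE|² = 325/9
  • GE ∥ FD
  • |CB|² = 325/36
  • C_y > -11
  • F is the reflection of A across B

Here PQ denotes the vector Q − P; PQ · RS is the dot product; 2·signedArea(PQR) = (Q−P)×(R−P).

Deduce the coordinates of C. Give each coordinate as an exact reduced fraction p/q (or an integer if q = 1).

C = (-10, -65/6)

1. C_x = -10  [line -1/2·x + -9·y + -205/2 = 0 ∩ |CB|² = 325/36]
2. C_y = -65/6  [line -1/2·x + -9·y + -205/2 = 0 ∩ |CB|² = 325/36]
   → C = (-10, -65/6)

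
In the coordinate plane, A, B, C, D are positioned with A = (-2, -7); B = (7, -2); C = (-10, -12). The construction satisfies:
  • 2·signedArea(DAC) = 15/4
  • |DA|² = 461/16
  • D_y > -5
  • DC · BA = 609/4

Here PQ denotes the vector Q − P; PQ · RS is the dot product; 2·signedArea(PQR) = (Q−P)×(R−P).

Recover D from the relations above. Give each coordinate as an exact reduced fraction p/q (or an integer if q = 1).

D = (11/4, -9/2)

1. D_x = 11/4  [2·signedArea(DAC) = 15/4 ∩ DC · BA = 609/4]
2. D_y = -9/2  [2·signedArea(DAC) = 15/4 ∩ DC · BA = 609/4]
   → D = (11/4, -9/2)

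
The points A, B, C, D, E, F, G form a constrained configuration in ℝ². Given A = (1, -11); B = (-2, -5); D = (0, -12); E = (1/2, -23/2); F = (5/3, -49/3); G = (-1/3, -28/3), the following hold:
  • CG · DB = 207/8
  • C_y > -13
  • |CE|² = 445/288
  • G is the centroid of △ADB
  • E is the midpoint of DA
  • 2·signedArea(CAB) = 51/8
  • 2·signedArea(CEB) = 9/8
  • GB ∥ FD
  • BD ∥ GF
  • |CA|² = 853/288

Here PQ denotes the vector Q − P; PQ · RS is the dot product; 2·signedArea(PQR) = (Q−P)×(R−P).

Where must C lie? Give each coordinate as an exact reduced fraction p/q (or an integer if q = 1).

1. C_x = 19/24  [CG · DB = 207/8 ∩ 2·signedArea(CEB) = 9/8]
2. C_y = -305/24  [CG · DB = 207/8 ∩ 2·signedArea(CEB) = 9/8]
   → C = (19/24, -305/24)

C = (19/24, -305/24)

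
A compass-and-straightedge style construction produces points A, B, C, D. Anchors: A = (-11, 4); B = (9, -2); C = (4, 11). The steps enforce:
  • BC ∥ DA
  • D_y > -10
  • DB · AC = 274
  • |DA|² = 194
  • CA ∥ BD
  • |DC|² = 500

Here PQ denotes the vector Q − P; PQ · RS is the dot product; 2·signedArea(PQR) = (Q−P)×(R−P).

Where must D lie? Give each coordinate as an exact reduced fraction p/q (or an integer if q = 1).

D = (-6, -9)

1. D_x = -6  [BC ∥ DA ∩ CA ∥ BD]
2. D_y = -9  [BC ∥ DA ∩ CA ∥ BD]
   → D = (-6, -9)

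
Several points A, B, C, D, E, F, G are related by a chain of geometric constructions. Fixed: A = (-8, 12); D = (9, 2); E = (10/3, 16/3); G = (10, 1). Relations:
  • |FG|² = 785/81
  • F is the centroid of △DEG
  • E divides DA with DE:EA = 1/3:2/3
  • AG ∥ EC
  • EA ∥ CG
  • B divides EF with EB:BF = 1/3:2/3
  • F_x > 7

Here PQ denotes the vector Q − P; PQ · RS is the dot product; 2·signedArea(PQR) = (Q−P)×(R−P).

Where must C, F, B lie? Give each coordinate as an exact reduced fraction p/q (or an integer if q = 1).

B = (127/27, 121/27)
C = (64/3, -17/3)
F = (67/9, 25/9)

1. C_x = 64/3  [EA ∥ CG ∩ AG ∥ EC]
2. C_y = -17/3  [EA ∥ CG ∩ AG ∥ EC]
   → C = (64/3, -17/3)
3. F_x = 67/9  [F is the centroid of △DEG]
4. F_y = 25/9  [F is the centroid of △DEG]
   → F = (67/9, 25/9)
5. B_x = 127/27  [B divides EF with EB:BF = 1/3:2/3]
6. B_y = 121/27  [B divides EF with EB:BF = 1/3:2/3]
   → B = (127/27, 121/27)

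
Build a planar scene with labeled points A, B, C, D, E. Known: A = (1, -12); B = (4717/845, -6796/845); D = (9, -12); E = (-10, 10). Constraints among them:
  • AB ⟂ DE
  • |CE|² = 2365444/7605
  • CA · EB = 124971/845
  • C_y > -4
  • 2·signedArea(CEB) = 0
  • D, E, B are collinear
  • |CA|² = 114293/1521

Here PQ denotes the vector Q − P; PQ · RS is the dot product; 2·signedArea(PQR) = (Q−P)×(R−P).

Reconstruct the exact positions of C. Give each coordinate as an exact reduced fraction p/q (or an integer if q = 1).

C = (3872/2535, -8486/2535)

1. C_x = 3872/2535  [2·signedArea(CEB) = 0 ∩ CA · EB = 124971/845]
2. C_y = -8486/2535  [2·signedArea(CEB) = 0 ∩ CA · EB = 124971/845]
   → C = (3872/2535, -8486/2535)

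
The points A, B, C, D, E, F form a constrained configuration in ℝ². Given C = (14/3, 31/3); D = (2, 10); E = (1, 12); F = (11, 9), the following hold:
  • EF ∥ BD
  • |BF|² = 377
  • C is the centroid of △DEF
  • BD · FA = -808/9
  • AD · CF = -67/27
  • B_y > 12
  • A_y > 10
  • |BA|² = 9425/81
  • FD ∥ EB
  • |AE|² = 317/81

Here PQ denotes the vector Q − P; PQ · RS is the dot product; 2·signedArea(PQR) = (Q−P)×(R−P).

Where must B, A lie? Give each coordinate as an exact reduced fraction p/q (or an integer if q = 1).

1. B_x = -8  [EF ∥ BD ∩ FD ∥ EB]
2. B_y = 13  [EF ∥ BD ∩ FD ∥ EB]
   → B = (-8, 13)
3. A_x = 23/9  [AD · CF = -67/27 ∩ BD · FA = -808/9]
4. A_y = 97/9  [AD · CF = -67/27 ∩ BD · FA = -808/9]
   → A = (23/9, 97/9)

A = (23/9, 97/9)
B = (-8, 13)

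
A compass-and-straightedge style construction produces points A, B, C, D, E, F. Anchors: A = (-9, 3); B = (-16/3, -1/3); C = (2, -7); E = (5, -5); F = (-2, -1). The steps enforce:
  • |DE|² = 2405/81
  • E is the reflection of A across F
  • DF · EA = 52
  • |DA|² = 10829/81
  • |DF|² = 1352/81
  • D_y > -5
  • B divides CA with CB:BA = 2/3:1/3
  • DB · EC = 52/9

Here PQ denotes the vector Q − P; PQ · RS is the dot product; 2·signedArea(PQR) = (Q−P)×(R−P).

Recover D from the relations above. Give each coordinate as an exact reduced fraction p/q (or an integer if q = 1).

D = (-4/9, -43/9)

1. D_x = -4/9  [DF · EA = 52 ∩ DB · EC = 52/9]
2. D_y = -43/9  [DF · EA = 52 ∩ DB · EC = 52/9]
   → D = (-4/9, -43/9)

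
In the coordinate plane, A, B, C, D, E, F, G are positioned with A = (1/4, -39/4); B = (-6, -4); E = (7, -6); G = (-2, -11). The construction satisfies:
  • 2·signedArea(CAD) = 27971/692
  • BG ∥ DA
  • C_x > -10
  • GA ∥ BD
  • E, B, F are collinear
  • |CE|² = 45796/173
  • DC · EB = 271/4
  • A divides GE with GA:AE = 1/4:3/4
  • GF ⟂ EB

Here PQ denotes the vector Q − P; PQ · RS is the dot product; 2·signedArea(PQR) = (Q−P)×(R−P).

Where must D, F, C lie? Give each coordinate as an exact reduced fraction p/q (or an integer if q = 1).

C = (-1571/173, -610/173)
D = (-15/4, -11/4)
F = (-180/173, -824/173)

1. D_x = -15/4  [BG ∥ DA ∩ GA ∥ BD]
2. D_y = -11/4  [BG ∥ DA ∩ GA ∥ BD]
   → D = (-15/4, -11/4)
3. F_x = -180/173  [E, B, F are collinear ∩ GF ⟂ EB]
4. F_y = -824/173  [E, B, F are collinear ∩ GF ⟂ EB]
   → F = (-180/173, -824/173)
5. C_x = -1571/173  [2·signedArea(CAD) = 27971/692 ∩ DC · EB = 271/4]
6. C_y = -610/173  [2·signedArea(CAD) = 27971/692 ∩ DC · EB = 271/4]
   → C = (-1571/173, -610/173)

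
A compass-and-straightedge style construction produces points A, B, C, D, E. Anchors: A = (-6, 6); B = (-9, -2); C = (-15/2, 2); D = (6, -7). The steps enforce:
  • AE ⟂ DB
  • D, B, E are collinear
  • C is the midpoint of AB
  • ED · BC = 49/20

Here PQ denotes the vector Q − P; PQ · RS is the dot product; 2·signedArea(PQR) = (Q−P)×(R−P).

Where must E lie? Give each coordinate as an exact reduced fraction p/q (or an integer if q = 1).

1. E_x = -87/10  [D, B, E are collinear ∩ AE ⟂ DB]
2. E_y = -21/10  [D, B, E are collinear ∩ AE ⟂ DB]
   → E = (-87/10, -21/10)

E = (-87/10, -21/10)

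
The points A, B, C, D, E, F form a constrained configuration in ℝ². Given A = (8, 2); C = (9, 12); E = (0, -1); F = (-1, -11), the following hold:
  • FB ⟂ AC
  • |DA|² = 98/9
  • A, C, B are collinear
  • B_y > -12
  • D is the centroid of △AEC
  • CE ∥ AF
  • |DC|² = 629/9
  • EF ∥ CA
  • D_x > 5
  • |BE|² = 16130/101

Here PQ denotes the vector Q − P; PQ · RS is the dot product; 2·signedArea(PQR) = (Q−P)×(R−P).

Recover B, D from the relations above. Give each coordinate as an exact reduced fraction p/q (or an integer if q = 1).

1. B_x = 669/101  [A, C, B are collinear ∩ FB ⟂ AC]
2. B_y = -1188/101  [A, C, B are collinear ∩ FB ⟂ AC]
   → B = (669/101, -1188/101)
3. D_x = 17/3  [D is the centroid of △AEC]
4. D_y = 13/3  [D is the centroid of △AEC]
   → D = (17/3, 13/3)

B = (669/101, -1188/101)
D = (17/3, 13/3)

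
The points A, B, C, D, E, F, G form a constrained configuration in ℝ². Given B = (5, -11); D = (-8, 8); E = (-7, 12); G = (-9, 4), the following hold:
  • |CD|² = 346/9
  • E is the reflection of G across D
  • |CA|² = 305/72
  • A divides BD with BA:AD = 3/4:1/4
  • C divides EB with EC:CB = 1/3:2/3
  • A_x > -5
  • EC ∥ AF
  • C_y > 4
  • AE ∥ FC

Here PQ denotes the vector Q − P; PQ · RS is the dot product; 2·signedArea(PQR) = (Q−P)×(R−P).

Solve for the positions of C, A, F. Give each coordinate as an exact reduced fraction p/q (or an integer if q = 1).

1. C_x = -3  [C divides EB with EC:CB = 1/3:2/3]
2. C_y = 13/3  [C divides EB with EC:CB = 1/3:2/3]
   → C = (-3, 13/3)
3. A_x = -19/4  [A divides BD with BA:AD = 3/4:1/4]
4. A_y = 13/4  [A divides BD with BA:AD = 3/4:1/4]
   → A = (-19/4, 13/4)
5. F_x = -3/4  [AE ∥ FC ∩ EC ∥ AF]
6. F_y = -53/12  [AE ∥ FC ∩ EC ∥ AF]
   → F = (-3/4, -53/12)

A = (-19/4, 13/4)
C = (-3, 13/3)
F = (-3/4, -53/12)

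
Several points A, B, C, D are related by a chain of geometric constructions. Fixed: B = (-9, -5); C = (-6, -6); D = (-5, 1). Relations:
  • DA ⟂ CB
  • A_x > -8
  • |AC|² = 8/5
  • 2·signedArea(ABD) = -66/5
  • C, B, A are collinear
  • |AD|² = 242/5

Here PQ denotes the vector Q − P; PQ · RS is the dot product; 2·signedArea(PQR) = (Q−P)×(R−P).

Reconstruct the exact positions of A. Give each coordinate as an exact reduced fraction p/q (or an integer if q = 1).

A = (-36/5, -28/5)

1. A_x = -36/5  [C, B, A are collinear ∩ DA ⟂ CB]
2. A_y = -28/5  [C, B, A are collinear ∩ DA ⟂ CB]
   → A = (-36/5, -28/5)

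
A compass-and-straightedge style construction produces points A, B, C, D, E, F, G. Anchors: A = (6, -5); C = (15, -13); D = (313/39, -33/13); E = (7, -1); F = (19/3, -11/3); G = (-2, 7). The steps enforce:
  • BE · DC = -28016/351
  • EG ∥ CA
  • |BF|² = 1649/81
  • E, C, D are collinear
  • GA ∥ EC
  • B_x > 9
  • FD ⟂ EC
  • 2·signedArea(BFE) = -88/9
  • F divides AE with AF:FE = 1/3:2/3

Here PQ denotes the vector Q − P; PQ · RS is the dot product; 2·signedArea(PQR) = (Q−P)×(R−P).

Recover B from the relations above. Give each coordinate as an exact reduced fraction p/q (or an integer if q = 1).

B = (82/9, -65/9)

1. B_x = 82/9  [2·signedArea(BFE) = -88/9 ∩ BE · DC = -28016/351]
2. B_y = -65/9  [2·signedArea(BFE) = -88/9 ∩ BE · DC = -28016/351]
   → B = (82/9, -65/9)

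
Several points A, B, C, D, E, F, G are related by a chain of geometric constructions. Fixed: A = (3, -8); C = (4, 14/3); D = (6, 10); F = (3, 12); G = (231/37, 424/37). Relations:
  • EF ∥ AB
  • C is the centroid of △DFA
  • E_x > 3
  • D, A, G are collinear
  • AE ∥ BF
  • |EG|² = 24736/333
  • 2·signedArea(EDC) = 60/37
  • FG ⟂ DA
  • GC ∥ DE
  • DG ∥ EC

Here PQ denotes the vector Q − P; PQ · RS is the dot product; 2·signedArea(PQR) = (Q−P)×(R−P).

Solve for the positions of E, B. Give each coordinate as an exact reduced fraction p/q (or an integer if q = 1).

1. E_x = 139/37  [DG ∥ EC ∩ GC ∥ DE]
2. E_y = 356/111  [DG ∥ EC ∩ GC ∥ DE]
   → E = (139/37, 356/111)
3. B_x = 83/37  [AE ∥ BF ∩ EF ∥ AB]
4. B_y = 88/111  [AE ∥ BF ∩ EF ∥ AB]
   → B = (83/37, 88/111)

B = (83/37, 88/111)
E = (139/37, 356/111)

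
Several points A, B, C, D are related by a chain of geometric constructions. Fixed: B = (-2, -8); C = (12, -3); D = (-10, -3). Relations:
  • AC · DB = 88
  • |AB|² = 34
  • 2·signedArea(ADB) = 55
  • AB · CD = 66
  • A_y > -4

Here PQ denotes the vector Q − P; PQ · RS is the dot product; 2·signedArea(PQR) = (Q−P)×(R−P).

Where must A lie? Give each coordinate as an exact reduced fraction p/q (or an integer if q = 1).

1. A_x = 1  [AC · DB = 88 ∩ 2·signedArea(ADB) = 55]
2. A_y = -3  [AC · DB = 88 ∩ 2·signedArea(ADB) = 55]
   → A = (1, -3)

A = (1, -3)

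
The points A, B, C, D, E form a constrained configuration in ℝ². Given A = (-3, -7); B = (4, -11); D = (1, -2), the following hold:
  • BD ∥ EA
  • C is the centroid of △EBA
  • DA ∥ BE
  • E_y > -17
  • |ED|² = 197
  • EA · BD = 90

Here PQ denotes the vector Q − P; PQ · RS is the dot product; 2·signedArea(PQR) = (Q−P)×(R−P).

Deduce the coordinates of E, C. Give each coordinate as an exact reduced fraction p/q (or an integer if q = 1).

C = (1/3, -34/3)
E = (0, -16)

1. E_x = 0  [BD ∥ EA ∩ DA ∥ BE]
2. E_y = -16  [BD ∥ EA ∩ DA ∥ BE]
   → E = (0, -16)
3. C_x = 1/3  [C is the centroid of △EBA]
4. C_y = -34/3  [C is the centroid of △EBA]
   → C = (1/3, -34/3)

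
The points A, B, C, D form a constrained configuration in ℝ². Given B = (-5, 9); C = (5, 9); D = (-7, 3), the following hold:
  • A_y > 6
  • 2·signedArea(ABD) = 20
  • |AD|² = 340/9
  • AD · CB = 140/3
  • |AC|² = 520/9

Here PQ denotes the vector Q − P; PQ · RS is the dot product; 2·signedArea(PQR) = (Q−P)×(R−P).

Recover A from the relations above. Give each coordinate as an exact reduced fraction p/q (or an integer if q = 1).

A = (-7/3, 7)

1. A_x = -7/3  [2·signedArea(ABD) = 20 ∩ AD · CB = 140/3]
2. A_y = 7  [2·signedArea(ABD) = 20 ∩ AD · CB = 140/3]
   → A = (-7/3, 7)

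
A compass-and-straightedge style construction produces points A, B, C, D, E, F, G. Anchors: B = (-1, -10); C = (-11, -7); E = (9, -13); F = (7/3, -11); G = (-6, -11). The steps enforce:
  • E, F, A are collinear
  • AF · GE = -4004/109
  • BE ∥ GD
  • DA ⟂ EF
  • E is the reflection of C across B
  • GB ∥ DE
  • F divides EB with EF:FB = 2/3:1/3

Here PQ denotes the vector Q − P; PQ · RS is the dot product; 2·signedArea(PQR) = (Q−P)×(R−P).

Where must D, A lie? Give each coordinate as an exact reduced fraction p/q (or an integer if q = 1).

1. D_x = 4  [GB ∥ DE ∩ BE ∥ GD]
2. D_y = -14  [GB ∥ DE ∩ BE ∥ GD]
   → D = (4, -14)
3. A_x = 511/109  [E, F, A are collinear ∩ DA ⟂ EF]
4. A_y = -1276/109  [E, F, A are collinear ∩ DA ⟂ EF]
   → A = (511/109, -1276/109)

A = (511/109, -1276/109)
D = (4, -14)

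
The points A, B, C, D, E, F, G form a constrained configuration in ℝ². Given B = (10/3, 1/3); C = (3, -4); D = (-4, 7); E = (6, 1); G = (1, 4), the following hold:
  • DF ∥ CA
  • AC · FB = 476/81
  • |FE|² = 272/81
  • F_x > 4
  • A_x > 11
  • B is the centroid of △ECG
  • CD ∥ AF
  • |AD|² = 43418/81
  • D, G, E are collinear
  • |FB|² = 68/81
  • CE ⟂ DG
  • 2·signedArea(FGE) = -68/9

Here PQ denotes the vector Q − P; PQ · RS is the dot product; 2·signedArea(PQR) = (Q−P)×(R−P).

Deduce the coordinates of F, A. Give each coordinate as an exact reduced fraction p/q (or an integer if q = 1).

1. F_x = 38/9  [line 3·x + 5·y + -139/9 = 0 ∩ |FB|² = 68/81]
2. F_y = 5/9  [line 3·x + 5·y + -139/9 = 0 ∩ |FB|² = 68/81]
   → F = (38/9, 5/9)
3. A_x = 101/9  [CD ∥ AF ∩ DF ∥ CA]
4. A_y = -94/9  [CD ∥ AF ∩ DF ∥ CA]
   → A = (101/9, -94/9)

A = (101/9, -94/9)
F = (38/9, 5/9)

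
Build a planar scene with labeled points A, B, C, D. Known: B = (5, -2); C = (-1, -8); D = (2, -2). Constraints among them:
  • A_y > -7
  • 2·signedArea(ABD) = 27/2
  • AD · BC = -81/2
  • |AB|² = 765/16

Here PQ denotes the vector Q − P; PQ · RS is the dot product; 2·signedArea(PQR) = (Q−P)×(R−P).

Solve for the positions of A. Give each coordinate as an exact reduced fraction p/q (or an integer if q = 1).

A = (-1/4, -13/2)

1. A_x = -1/4  [2·signedArea(ABD) = 27/2 ∩ AD · BC = -81/2]
2. A_y = -13/2  [2·signedArea(ABD) = 27/2 ∩ AD · BC = -81/2]
   → A = (-1/4, -13/2)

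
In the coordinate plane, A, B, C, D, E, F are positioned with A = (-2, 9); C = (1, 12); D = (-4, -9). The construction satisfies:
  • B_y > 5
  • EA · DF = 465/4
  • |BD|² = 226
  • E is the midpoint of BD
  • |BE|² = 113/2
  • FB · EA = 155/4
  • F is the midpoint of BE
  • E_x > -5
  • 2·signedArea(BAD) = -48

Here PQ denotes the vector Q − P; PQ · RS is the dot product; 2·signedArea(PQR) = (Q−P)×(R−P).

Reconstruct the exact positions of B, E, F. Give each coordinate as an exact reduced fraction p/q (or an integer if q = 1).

1. B_x = -5  [line 18·x + -2·y + 102 = 0 ∩ |BD|² = 226]
2. B_y = 6  [line 18·x + -2·y + 102 = 0 ∩ |BD|² = 226]
   → B = (-5, 6)
3. E_x = -9/2  [E is the midpoint of BD]
4. E_y = -3/2  [E is the midpoint of BD]
   → E = (-9/2, -3/2)
5. F_x = -19/4  [F is the midpoint of BE]
6. F_y = 9/4  [F is the midpoint of BE]
   → F = (-19/4, 9/4)

B = (-5, 6)
E = (-9/2, -3/2)
F = (-19/4, 9/4)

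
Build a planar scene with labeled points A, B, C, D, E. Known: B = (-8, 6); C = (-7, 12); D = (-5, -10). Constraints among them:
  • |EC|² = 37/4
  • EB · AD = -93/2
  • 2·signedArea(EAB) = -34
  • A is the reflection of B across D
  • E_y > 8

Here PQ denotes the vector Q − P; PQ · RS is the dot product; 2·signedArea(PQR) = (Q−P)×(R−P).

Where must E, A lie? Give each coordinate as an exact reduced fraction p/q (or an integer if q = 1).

1. A_x = -2  [A is the reflection of B across D]
2. A_y = -26  [A is the reflection of B across D]
   → A = (-2, -26)
3. E_x = -15/2  [EB · AD = -93/2 ∩ 2·signedArea(EAB) = -34]
4. E_y = 9  [EB · AD = -93/2 ∩ 2·signedArea(EAB) = -34]
   → E = (-15/2, 9)

A = (-2, -26)
E = (-15/2, 9)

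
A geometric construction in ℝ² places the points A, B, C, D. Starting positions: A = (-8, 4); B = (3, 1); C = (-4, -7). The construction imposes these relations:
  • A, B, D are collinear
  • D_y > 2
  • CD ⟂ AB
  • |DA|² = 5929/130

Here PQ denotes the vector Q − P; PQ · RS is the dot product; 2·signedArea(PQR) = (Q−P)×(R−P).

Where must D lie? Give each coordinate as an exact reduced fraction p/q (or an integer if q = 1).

1. D_x = -193/130  [A, B, D are collinear ∩ CD ⟂ AB]
2. D_y = 289/130  [A, B, D are collinear ∩ CD ⟂ AB]
   → D = (-193/130, 289/130)

D = (-193/130, 289/130)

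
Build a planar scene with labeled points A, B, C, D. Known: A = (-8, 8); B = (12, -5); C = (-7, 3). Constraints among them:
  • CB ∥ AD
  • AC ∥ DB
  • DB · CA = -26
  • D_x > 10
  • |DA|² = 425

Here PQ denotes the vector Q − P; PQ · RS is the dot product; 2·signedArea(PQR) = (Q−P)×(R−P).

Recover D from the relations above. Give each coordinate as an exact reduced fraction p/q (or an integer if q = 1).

D = (11, 0)

1. D_x = 11  [AC ∥ DB ∩ CB ∥ AD]
2. D_y = 0  [AC ∥ DB ∩ CB ∥ AD]
   → D = (11, 0)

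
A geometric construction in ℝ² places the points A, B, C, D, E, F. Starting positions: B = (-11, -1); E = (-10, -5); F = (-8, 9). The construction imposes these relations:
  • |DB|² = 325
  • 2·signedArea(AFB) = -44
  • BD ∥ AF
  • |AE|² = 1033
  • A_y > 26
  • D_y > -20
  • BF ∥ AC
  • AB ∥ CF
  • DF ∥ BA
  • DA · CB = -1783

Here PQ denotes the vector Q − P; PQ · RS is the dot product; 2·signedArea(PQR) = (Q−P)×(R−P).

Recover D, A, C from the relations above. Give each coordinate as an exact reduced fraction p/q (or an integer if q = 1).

1. A_x = -7  [line 10·x + -3·y + 151 = 0 ∩ |AE|² = 1033]
2. A_y = 27  [line 10·x + -3·y + 151 = 0 ∩ |AE|² = 1033]
   → A = (-7, 27)
3. C_x = -4  [AB ∥ CF ∩ BF ∥ AC]
4. C_y = 37  [AB ∥ CF ∩ BF ∥ AC]
   → C = (-4, 37)
5. D_x = -12  [DA · CB = -1783 ∩ BD ∥ AF]
6. D_y = -19  [DA · CB = -1783 ∩ BD ∥ AF]
   → D = (-12, -19)

A = (-7, 27)
C = (-4, 37)
D = (-12, -19)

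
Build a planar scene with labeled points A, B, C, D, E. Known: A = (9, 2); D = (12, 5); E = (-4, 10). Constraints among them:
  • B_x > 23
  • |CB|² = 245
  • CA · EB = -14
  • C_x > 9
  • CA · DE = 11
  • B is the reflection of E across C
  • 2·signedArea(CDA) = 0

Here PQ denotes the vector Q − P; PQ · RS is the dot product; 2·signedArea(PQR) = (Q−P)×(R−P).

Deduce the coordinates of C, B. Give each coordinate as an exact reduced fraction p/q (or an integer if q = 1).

B = (24, -4)
C = (10, 3)

1. C_x = 10  [2·signedArea(CDA) = 0 ∩ CA · DE = 11]
2. C_y = 3  [2·signedArea(CDA) = 0 ∩ CA · DE = 11]
   → C = (10, 3)
3. B_x = 24  [B is the reflection of E across C]
4. B_y = -4  [B is the reflection of E across C]
   → B = (24, -4)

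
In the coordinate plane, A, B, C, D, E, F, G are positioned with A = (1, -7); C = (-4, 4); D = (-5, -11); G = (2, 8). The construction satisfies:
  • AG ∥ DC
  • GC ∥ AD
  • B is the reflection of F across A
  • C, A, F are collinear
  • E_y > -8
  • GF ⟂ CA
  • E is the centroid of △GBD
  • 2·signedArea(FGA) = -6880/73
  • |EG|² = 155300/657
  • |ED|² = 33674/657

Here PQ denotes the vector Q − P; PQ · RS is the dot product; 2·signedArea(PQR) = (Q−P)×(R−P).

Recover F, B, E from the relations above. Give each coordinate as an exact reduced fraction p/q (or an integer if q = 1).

1. F_x = -327/73  [C, A, F are collinear ∩ GF ⟂ CA]
2. F_y = 369/73  [C, A, F are collinear ∩ GF ⟂ CA]
   → F = (-327/73, 369/73)
3. B_x = 473/73  [B is the reflection of F across A]
4. B_y = -1391/73  [B is the reflection of F across A]
   → B = (473/73, -1391/73)
5. E_x = 254/219  [E is the centroid of △GBD]
6. E_y = -1610/219  [E is the centroid of △GBD]
   → E = (254/219, -1610/219)

B = (473/73, -1391/73)
E = (254/219, -1610/219)
F = (-327/73, 369/73)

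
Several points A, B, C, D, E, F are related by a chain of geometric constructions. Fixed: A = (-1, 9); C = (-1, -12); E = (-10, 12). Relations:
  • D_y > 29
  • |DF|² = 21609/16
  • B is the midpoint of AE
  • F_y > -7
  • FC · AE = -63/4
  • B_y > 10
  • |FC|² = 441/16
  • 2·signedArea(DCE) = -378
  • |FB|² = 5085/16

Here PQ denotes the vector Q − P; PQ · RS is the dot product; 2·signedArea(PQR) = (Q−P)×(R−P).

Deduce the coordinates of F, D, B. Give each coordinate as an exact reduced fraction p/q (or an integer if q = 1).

B = (-11/2, 21/2)
D = (-1, 30)
F = (-1, -27/4)

1. F_x = -1  [line 9·x + -3·y + -45/4 = 0 ∩ |FC|² = 441/16]
2. F_y = -27/4  [line 9·x + -3·y + -45/4 = 0 ∩ |FC|² = 441/16]
   → F = (-1, -27/4)
3. D_x = -1  [line -24·x + -9·y + 246 = 0 ∩ |DF|² = 21609/16]
4. D_y = 30  [line -24·x + -9·y + 246 = 0 ∩ |DF|² = 21609/16]
   → D = (-1, 30)
5. B_x = -11/2  [B is the midpoint of AE]
6. B_y = 21/2  [B is the midpoint of AE]
   → B = (-11/2, 21/2)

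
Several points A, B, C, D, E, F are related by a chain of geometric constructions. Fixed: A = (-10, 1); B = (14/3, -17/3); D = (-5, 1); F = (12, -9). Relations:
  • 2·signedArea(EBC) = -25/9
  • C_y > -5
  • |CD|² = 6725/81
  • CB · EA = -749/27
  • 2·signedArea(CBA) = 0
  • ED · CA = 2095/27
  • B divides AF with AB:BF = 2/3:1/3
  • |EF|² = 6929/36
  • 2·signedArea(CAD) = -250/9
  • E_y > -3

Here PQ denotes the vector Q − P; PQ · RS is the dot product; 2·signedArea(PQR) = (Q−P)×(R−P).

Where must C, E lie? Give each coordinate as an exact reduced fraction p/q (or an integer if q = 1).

1. C_x = 20/9  [2·signedArea(CBA) = 0 ∩ 2·signedArea(CAD) = -250/9]
2. C_y = -41/9  [2·signedArea(CBA) = 0 ∩ 2·signedArea(CAD) = -250/9]
   → C = (20/9, -41/9)
3. E_x = -1/6  [2·signedArea(EBC) = -25/9 ∩ ED · CA = 2095/27]
4. E_y = -7/3  [2·signedArea(EBC) = -25/9 ∩ ED · CA = 2095/27]
   → E = (-1/6, -7/3)

C = (20/9, -41/9)
E = (-1/6, -7/3)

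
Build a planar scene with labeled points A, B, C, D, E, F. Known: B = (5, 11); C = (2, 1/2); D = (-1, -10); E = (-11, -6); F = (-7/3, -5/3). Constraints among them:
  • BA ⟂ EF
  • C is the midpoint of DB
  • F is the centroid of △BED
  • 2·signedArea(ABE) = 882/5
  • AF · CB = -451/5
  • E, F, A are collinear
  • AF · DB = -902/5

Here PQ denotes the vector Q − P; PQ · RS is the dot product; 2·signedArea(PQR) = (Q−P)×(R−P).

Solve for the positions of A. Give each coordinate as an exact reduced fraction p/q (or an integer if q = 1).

A = (43/5, 19/5)

1. A_x = 43/5  [E, F, A are collinear ∩ BA ⟂ EF]
2. A_y = 19/5  [E, F, A are collinear ∩ BA ⟂ EF]
   → A = (43/5, 19/5)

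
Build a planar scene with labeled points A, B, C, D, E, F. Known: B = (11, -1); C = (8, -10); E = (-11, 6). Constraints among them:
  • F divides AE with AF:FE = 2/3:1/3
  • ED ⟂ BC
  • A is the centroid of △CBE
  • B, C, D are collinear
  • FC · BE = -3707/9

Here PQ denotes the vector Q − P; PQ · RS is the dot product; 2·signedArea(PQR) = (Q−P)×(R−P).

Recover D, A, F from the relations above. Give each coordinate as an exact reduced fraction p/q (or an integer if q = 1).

A = (8/3, -5/3)
D = (109/10, -13/10)
F = (-58/9, 31/9)

1. D_x = 109/10  [B, C, D are collinear ∩ ED ⟂ BC]
2. D_y = -13/10  [B, C, D are collinear ∩ ED ⟂ BC]
   → D = (109/10, -13/10)
3. A_x = 8/3  [A is the centroid of △CBE]
4. A_y = -5/3  [A is the centroid of △CBE]
   → A = (8/3, -5/3)
5. F_x = -58/9  [F divides AE with AF:FE = 2/3:1/3]
6. F_y = 31/9  [F divides AE with AF:FE = 2/3:1/3]
   → F = (-58/9, 31/9)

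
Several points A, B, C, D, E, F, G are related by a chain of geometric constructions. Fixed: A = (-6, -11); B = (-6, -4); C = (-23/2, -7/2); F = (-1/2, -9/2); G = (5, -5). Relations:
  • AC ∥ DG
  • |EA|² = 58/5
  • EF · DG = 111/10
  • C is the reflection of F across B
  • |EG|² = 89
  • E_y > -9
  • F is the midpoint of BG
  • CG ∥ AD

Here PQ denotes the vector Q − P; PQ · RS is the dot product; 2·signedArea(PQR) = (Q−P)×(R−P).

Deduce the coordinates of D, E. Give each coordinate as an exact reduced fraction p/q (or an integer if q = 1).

1. D_x = 21/2  [AC ∥ DG ∩ CG ∥ AD]
2. D_y = -25/2  [AC ∥ DG ∩ CG ∥ AD]
   → D = (21/2, -25/2)
3. E_x = -19/5  [line 11/2·x + -15/2·y + -421/10 = 0 ∩ |EA|² = 58/5]
4. E_y = -42/5  [line 11/2·x + -15/2·y + -421/10 = 0 ∩ |EA|² = 58/5]
   → E = (-19/5, -42/5)

D = (21/2, -25/2)
E = (-19/5, -42/5)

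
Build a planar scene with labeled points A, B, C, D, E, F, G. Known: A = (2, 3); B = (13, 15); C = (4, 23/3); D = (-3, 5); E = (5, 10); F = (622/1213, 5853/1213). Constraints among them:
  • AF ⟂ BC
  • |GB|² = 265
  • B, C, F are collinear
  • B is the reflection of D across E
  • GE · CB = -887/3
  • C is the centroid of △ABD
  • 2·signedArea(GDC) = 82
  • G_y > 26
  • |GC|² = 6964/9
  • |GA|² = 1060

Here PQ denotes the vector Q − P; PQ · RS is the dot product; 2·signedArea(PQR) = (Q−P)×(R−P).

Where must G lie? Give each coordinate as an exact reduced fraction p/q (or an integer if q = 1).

G = (24, 27)

1. G_x = 24  [2·signedArea(GDC) = 82 ∩ GE · CB = -887/3]
2. G_y = 27  [2·signedArea(GDC) = 82 ∩ GE · CB = -887/3]
   → G = (24, 27)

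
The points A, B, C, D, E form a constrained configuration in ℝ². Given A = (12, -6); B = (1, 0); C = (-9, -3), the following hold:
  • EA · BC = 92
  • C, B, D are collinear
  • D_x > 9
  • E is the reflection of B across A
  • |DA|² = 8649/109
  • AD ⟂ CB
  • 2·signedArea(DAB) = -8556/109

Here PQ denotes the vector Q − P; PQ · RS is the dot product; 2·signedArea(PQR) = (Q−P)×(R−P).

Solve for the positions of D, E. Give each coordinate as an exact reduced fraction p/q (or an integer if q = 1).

1. D_x = 1029/109  [C, B, D are collinear ∩ AD ⟂ CB]
2. D_y = 276/109  [C, B, D are collinear ∩ AD ⟂ CB]
   → D = (1029/109, 276/109)
3. E_x = 23  [E is the reflection of B across A]
4. E_y = -12  [E is the reflection of B across A]
   → E = (23, -12)

D = (1029/109, 276/109)
E = (23, -12)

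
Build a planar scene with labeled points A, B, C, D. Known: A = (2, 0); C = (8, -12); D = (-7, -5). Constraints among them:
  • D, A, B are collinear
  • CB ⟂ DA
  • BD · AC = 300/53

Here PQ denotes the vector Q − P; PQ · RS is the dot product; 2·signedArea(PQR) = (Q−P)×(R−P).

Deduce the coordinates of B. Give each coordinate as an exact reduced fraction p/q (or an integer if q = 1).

B = (79/53, -15/53)

1. B_x = 79/53  [D, A, B are collinear ∩ CB ⟂ DA]
2. B_y = -15/53  [D, A, B are collinear ∩ CB ⟂ DA]
   → B = (79/53, -15/53)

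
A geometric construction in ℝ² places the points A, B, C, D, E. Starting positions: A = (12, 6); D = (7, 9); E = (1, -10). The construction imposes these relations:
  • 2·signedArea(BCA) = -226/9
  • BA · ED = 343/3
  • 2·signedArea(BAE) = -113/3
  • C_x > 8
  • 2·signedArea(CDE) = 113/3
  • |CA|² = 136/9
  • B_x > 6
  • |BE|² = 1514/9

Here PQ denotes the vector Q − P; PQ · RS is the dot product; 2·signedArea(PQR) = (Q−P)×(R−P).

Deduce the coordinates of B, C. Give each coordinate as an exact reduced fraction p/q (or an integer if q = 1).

1. B_x = 20/3  [BA · ED = 343/3 ∩ 2·signedArea(BAE) = -113/3]
2. B_y = 5/3  [BA · ED = 343/3 ∩ 2·signedArea(BAE) = -113/3]
   → B = (20/3, 5/3)
3. C_x = 26/3  [2·signedArea(BCA) = -226/9 ∩ 2·signedArea(CDE) = 113/3]
4. C_y = 8  [2·signedArea(BCA) = -226/9 ∩ 2·signedArea(CDE) = 113/3]
   → C = (26/3, 8)

B = (20/3, 5/3)
C = (26/3, 8)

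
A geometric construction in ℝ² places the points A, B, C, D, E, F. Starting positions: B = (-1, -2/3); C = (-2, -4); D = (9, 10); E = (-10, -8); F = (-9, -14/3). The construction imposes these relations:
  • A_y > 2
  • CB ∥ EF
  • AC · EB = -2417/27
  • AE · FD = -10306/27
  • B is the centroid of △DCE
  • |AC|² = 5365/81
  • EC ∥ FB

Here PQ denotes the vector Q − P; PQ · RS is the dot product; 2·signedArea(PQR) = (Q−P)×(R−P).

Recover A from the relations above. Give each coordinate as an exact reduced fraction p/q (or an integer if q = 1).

1. A_x = 7/3  [line -18·x + -44/3·y + 2278/27 = 0 ∩ |AC|² = 5365/81]
2. A_y = 26/9  [line -18·x + -44/3·y + 2278/27 = 0 ∩ |AC|² = 5365/81]
   → A = (7/3, 26/9)

A = (7/3, 26/9)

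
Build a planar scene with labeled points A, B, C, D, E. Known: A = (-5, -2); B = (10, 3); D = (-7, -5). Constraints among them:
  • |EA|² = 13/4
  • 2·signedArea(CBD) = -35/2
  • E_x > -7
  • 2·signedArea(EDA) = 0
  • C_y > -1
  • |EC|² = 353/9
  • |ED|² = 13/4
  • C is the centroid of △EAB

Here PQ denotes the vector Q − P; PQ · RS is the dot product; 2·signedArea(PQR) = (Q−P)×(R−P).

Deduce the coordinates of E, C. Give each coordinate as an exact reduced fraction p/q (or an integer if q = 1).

C = (-1/3, -5/6)
E = (-6, -7/2)

1. E_x = -6  [line -3·x + 2·y + -11 = 0 ∩ |ED|² = 13/4]
2. E_y = -7/2  [line -3·x + 2·y + -11 = 0 ∩ |ED|² = 13/4]
   → E = (-6, -7/2)
3. C_x = -1/3  [C is the centroid of △EAB]
4. C_y = -5/6  [C is the centroid of △EAB]
   → C = (-1/3, -5/6)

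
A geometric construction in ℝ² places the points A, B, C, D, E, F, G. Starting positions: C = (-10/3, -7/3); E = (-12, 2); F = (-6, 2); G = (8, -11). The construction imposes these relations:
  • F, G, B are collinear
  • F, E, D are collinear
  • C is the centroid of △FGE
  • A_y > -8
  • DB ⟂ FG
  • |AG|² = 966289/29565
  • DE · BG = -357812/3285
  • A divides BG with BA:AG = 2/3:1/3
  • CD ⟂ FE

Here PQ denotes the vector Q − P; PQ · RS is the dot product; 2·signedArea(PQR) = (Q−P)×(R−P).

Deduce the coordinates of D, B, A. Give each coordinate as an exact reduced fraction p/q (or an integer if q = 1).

A = (12518/3285, -23356/3285)
B = (-5002/1095, 734/1095)
D = (-10/3, 2)

1. D_x = -10/3  [F, E, D are collinear ∩ CD ⟂ FE]
2. D_y = 2  [F, E, D are collinear ∩ CD ⟂ FE]
   → D = (-10/3, 2)
3. B_x = -5002/1095  [F, G, B are collinear ∩ DB ⟂ FG]
4. B_y = 734/1095  [F, G, B are collinear ∩ DB ⟂ FG]
   → B = (-5002/1095, 734/1095)
5. A_x = 12518/3285  [A divides BG with BA:AG = 2/3:1/3]
6. A_y = -23356/3285  [A divides BG with BA:AG = 2/3:1/3]
   → A = (12518/3285, -23356/3285)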